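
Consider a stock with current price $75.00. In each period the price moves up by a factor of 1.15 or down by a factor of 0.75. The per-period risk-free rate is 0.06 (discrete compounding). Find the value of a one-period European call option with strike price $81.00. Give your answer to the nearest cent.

Risk-neutral probability p = (1 + 0.06 − 0.75)/(1.15 − 0.75) = 0.3100/0.4000 = 0.7750
Terminal stock prices: S_u = 86.25, S_d = 56.25
Terminal payoffs (S − K): max(5.25, 0) = 5.25, max(-24.75, 0) = 0
Node 0 (S = 75): V_0 = 1/1.06·[0.7750·5.2500 + 0.2250·0.0000] = 3.8384

$3.84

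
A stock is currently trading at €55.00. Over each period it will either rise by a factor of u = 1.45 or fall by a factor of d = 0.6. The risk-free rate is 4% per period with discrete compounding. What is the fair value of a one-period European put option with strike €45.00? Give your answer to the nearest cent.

Risk-neutral probability p = (1 + 0.04 − 0.6)/(1.45 − 0.6) = 0.4400/0.8500 = 0.5176
Terminal stock prices: S_u = 79.75, S_d = 33
Terminal payoffs (K − S): max(-34.75, 0) = 0, max(12, 0) = 12
Node 0 (S = 55): V_0 = 1/1.04·[0.5176·0.0000 + 0.4824·12.0000] = 5.5656

€5.57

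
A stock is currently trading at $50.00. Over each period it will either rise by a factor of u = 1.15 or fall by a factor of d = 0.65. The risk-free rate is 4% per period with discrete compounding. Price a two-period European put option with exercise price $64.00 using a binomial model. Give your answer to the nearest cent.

$10.37

Risk-neutral probability p = (1 + 0.04 − 0.65)/(1.15 − 0.65) = 0.3900/0.5000 = 0.7800
Terminal stock prices: S_uu = 66.12, S_ud = 37.38, S_dd = 21.13
Terminal payoffs (K − S): max(-2.125, 0) = 0, max(26.62, 0) = 26.62, max(42.88, 0) = 42.88
Node u (S = 57.5): V_u = 1/1.04·[0.7800·0.0000 + 0.2200·26.6250] = 5.6322
Node d (S = 32.5): V_d = 1/1.04·[0.7800·26.6250 + 0.2200·42.8750] = 29.0385
Node 0 (S = 50): V_0 = 1/1.04·[0.7800·5.6322 + 0.2200·29.0385] = 10.3669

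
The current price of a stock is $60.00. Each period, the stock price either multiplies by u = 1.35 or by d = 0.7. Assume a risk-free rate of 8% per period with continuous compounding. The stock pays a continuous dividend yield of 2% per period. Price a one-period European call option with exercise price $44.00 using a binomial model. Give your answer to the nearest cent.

Per-period risk-free factor R = e^0.08 = 1.0833; dividend-adjusted growth = e^(0.08−0.02) = 1.0618.
Risk-neutral probability p = (1.0618 − 0.7)/(1.35 − 0.7) = 0.3618/0.6500 = 0.5567
Terminal stock prices: S_u = 81, S_d = 42
Terminal payoffs (S − K): max(37, 0) = 37, max(-2, 0) = 0
Node 0 (S = 60): V_0 = e^(−0.08)·[0.5567·37.0000 + 0.4433·0.0000] = 19.0133

$19.01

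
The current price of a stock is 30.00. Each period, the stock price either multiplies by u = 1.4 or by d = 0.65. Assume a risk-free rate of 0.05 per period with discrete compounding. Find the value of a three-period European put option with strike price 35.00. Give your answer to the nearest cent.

Risk-neutral probability p = (1 + 0.05 − 0.65)/(1.4 − 0.65) = 0.4000/0.7500 = 0.5333
Terminal stock prices: S_uuu = 82.32, S_uud = 38.22, S_udd = 17.75, S_ddd = 8.239
Terminal payoffs (K − S): max(-47.32, 0) = 0, max(-3.22, 0) = 0, max(17.25, 0) = 17.25, max(26.76, 0) = 26.76
Node uu (S = 58.8): V_uu = 1/1.05·[0.5333·0.0000 + 0.4667·0.0000] = 0.0000
Node ud (S = 27.3): V_ud = 1/1.05·[0.5333·0.0000 + 0.4667·17.2550] = 7.6689
Node dd (S = 12.68): V_dd = 1/1.05·[0.5333·17.2550 + 0.4667·26.7613] = 20.6583
Node u (S = 42): V_u = 1/1.05·[0.5333·0.0000 + 0.4667·7.6689] = 3.4084
Node d (S = 19.5): V_d = 1/1.05·[0.5333·7.6689 + 0.4667·20.6583] = 13.0768
Node 0 (S = 30): V_0 = 1/1.05·[0.5333·3.4084 + 0.4667·13.0768] = 7.5432

7.54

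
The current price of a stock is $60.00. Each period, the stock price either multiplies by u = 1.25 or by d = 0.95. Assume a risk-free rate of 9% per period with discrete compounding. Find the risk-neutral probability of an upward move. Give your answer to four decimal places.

p = 0.4667

Risk-neutral probability p = (1 + 0.09 − 0.95)/(1.25 − 0.95) = 0.1400/0.3000 = 0.4667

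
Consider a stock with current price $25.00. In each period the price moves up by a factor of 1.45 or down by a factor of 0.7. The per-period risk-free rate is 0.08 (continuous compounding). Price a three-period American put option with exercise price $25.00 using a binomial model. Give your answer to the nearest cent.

Risk-neutral probability p = (e^0.08 − 0.7)/(1.45 − 0.7) = 0.3833/0.7500 = 0.5110
Terminal stock prices: S_uuu = 76.22, S_uud = 36.79, S_udd = 17.76, S_ddd = 8.575
Terminal payoffs (K − S): max(-51.22, 0) = 0, max(-11.79, 0) = 0, max(7.238, 0) = 7.238, max(16.43, 0) = 16.43
Node uu (S = 52.56): continuation = e^(−0.08)·[0.5110·0.0000 + 0.4890·0.0000] = 0.0000; exercise value = 0.0000 ≤ continuation, so V_uu = 0.0000
Node ud (S = 25.38): continuation = e^(−0.08)·[0.5110·0.0000 + 0.4890·7.2375] = 3.2667; exercise value = 0.0000 ≤ continuation, so V_ud = 3.2667
Node dd (S = 12.25): continuation = e^(−0.08)·[0.5110·7.2375 + 0.4890·16.4250] = 10.8279; exercise value = 12.7500 > continuation, so V_dd = 12.7500 (exercise)
Node u (S = 36.25): continuation = e^(−0.08)·[0.5110·0.0000 + 0.4890·3.2667] = 1.4745; exercise value = 0.0000 ≤ continuation, so V_u = 1.4745
Node d (S = 17.5): continuation = e^(−0.08)·[0.5110·3.2667 + 0.4890·12.7500] = 7.2959; exercise value = 7.5000 > continuation, so V_d = 7.5000 (exercise)
Node 0 (S = 25): continuation = e^(−0.08)·[0.5110·1.4745 + 0.4890·7.5000] = 4.0808; exercise value = 0.0000 ≤ continuation, so V_0 = 4.0808

$4.08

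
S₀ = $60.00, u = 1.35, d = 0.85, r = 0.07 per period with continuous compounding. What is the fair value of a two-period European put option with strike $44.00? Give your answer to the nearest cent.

$0.17

Risk-neutral probability p = (e^0.07 − 0.85)/(1.35 − 0.85) = 0.2225/0.5000 = 0.4450
Terminal stock prices: S_uu = 109.4, S_ud = 68.85, S_dd = 43.35
Terminal payoffs (K − S): max(-65.35, 0) = 0, max(-24.85, 0) = 0, max(0.65, 0) = 0.65
Node u (S = 81): V_u = e^(−0.07)·[0.4450·0.0000 + 0.5550·0.0000] = 0.0000
Node d (S = 51): V_d = e^(−0.07)·[0.4450·0.0000 + 0.5550·0.6500] = 0.3364
Node 0 (S = 60): V_0 = e^(−0.07)·[0.4450·0.0000 + 0.5550·0.3364] = 0.1740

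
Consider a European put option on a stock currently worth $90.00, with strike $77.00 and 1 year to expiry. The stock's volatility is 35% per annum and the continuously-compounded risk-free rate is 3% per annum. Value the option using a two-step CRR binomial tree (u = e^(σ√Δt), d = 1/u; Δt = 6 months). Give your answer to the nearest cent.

$6.06

CRR parameters: u = e^(σ√Δt) = e^(0.35·√0.5) = 1.2808, d = 1/u = 0.7808
Per-period rate: rΔt = 0.03·0.5 = 0.015, so R = e^0.015 = 1.0151
Risk-neutral probability p = (e^0.015 − 0.7808)/(1.2808 − 0.7808) = 0.2344/0.5000 = 0.4687
Terminal stock prices: S_uu = 147.6, S_ud = 90, S_dd = 54.86
Terminal payoffs (K − S): max(-70.64, 0) = 0, max(-13, 0) = 0, max(22.14, 0) = 22.14
Node u (S = 115.3): V_u = e^(−0.015)·[0.4687·0.0000 + 0.5313·0.0000] = 0.0000
Node d (S = 70.27): V_d = e^(−0.015)·[0.4687·0.0000 + 0.5313·22.1372] = 11.5872
Node 0 (S = 90): V_0 = e^(−0.015)·[0.4687·0.0000 + 0.5313·11.5872] = 6.0650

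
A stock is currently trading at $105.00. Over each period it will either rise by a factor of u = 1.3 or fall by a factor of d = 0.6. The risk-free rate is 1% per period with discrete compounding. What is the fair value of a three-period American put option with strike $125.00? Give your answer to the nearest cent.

Risk-neutral probability p = (1 + 0.01 − 0.6)/(1.3 − 0.6) = 0.4100/0.7000 = 0.5857
Terminal stock prices: S_uuu = 230.7, S_uud = 106.5, S_udd = 49.14, S_ddd = 22.68
Terminal payoffs (K − S): max(-105.7, 0) = 0, max(18.53, 0) = 18.53, max(75.86, 0) = 75.86, max(102.3, 0) = 102.3
Node uu (S = 177.5): continuation = 1/1.01·[0.5857·0.0000 + 0.4143·18.5300] = 7.6007; exercise value = 0.0000 ≤ continuation, so V_uu = 7.6007
Node ud (S = 81.9): continuation = 1/1.01·[0.5857·18.5300 + 0.4143·75.8600] = 41.8624; exercise value = 43.1000 > continuation, so V_ud = 43.1000 (exercise)
Node dd (S = 37.8): continuation = 1/1.01·[0.5857·75.8600 + 0.4143·102.3200] = 85.9624; exercise value = 87.2000 > continuation, so V_dd = 87.2000 (exercise)
Node u (S = 136.5): continuation = 1/1.01·[0.5857·7.6007 + 0.4143·43.1000] = 22.0867; exercise value = 0.0000 ≤ continuation, so V_u = 22.0867
Node d (S = 63): continuation = 1/1.01·[0.5857·43.1000 + 0.4143·87.2000] = 60.7624; exercise value = 62.0000 > continuation, so V_d = 62.0000 (exercise)
Node 0 (S = 105): continuation = 1/1.01·[0.5857·22.0867 + 0.4143·62.0000] = 38.2398; exercise value = 20.0000 ≤ continuation, so V_0 = 38.2398

$38.24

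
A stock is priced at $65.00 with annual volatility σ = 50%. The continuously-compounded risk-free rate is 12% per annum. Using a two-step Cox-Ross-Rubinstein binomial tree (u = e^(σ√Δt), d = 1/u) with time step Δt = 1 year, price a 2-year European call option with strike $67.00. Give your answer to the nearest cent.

CRR parameters: u = e^(σ√Δt) = e^(0.5·√1) = 1.6487, d = 1/u = 0.6065
Per-period rate: rΔt = 0.12·1 = 0.12, so R = e^0.12 = 1.1275
Risk-neutral probability p = (e^0.12 − 0.6065)/(1.6487 − 0.6065) = 0.5210/1.0422 = 0.4999
Terminal stock prices: S_uu = 176.7, S_ud = 65, S_dd = 23.91
Terminal payoffs (S − K): max(109.7, 0) = 109.7, max(-2, 0) = 0, max(-43.09, 0) = 0
Node u (S = 107.2): V_u = e^(−0.12)·[0.4999·109.6883 + 0.5001·0.0000] = 48.6304
Node d (S = 39.42): V_d = e^(−0.12)·[0.4999·0.0000 + 0.5001·0.0000] = 0.0000
Node 0 (S = 65): V_0 = e^(−0.12)·[0.4999·48.6304 + 0.5001·0.0000] = 21.5603

$21.56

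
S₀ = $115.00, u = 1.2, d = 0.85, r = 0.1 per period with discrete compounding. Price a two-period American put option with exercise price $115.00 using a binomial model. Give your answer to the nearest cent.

Risk-neutral probability p = (1 + 0.1 − 0.85)/(1.2 − 0.85) = 0.2500/0.3500 = 0.7143
Terminal stock prices: S_uu = 165.6, S_ud = 117.3, S_dd = 83.09
Terminal payoffs (K − S): max(-50.6, 0) = 0, max(-2.3, 0) = 0, max(31.91, 0) = 31.91
Node u (S = 138): continuation = 1/1.1·[0.7143·0.0000 + 0.2857·0.0000] = 0.0000; exercise value = 0.0000 ≤ continuation, so V_u = 0.0000
Node d (S = 97.75): continuation = 1/1.1·[0.7143·0.0000 + 0.2857·31.9125] = 8.2890; exercise value = 17.2500 > continuation, so V_d = 17.2500 (exercise)
Node 0 (S = 115): continuation = 1/1.1·[0.7143·0.0000 + 0.2857·17.2500] = 4.4805; exercise value = 0.0000 ≤ continuation, so V_0 = 4.4805

$4.48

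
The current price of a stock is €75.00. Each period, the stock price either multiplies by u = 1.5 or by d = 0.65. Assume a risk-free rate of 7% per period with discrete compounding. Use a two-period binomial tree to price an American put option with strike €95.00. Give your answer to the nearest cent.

Risk-neutral probability p = (1 + 0.07 − 0.65)/(1.5 − 0.65) = 0.4200/0.8500 = 0.4941
Terminal stock prices: S_uu = 168.8, S_ud = 73.12, S_dd = 31.69
Terminal payoffs (K − S): max(-73.75, 0) = 0, max(21.88, 0) = 21.88, max(63.31, 0) = 63.31
Node u (S = 112.5): continuation = 1/1.07·[0.4941·0.0000 + 0.5059·21.8750] = 10.3422; exercise value = 0.0000 ≤ continuation, so V_u = 10.3422
Node d (S = 48.75): continuation = 1/1.07·[0.4941·21.8750 + 0.5059·63.3125] = 40.0350; exercise value = 46.2500 > continuation, so V_d = 46.2500 (exercise)
Node 0 (S = 75): continuation = 1/1.07·[0.4941·10.3422 + 0.5059·46.2500] = 26.6424; exercise value = 20.0000 ≤ continuation, so V_0 = 26.6424

€26.64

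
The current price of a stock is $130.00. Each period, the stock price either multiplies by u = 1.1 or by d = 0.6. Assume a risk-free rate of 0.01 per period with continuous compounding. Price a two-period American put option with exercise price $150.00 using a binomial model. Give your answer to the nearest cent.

$22.11

Risk-neutral probability p = (e^0.01 − 0.6)/(1.1 − 0.6) = 0.4101/0.5000 = 0.8201
Terminal stock prices: S_uu = 157.3, S_ud = 85.8, S_dd = 46.8
Terminal payoffs (K − S): max(-7.3, 0) = 0, max(64.2, 0) = 64.2, max(103.2, 0) = 103.2
Node u (S = 143): continuation = e^(−0.01)·[0.8201·0.0000 + 0.1799·64.2000] = 11.4346; exercise value = 7.0000 ≤ continuation, so V_u = 11.4346
Node d (S = 78): continuation = e^(−0.01)·[0.8201·64.2000 + 0.1799·103.2000] = 70.5075; exercise value = 72.0000 > continuation, so V_d = 72.0000 (exercise)
Node 0 (S = 130): continuation = e^(−0.01)·[0.8201·11.4346 + 0.1799·72.0000] = 22.1081; exercise value = 20.0000 ≤ continuation, so V_0 = 22.1081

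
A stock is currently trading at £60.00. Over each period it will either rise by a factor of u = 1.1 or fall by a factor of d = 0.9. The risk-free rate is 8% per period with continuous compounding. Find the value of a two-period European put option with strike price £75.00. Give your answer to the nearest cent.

Risk-neutral probability p = (e^0.08 − 0.9)/(1.1 − 0.9) = 0.1833/0.2000 = 0.9164
Terminal stock prices: S_uu = 72.6, S_ud = 59.4, S_dd = 48.6
Terminal payoffs (K − S): max(2.4, 0) = 2.4, max(15.6, 0) = 15.6, max(26.4, 0) = 26.4
Node u (S = 66): V_u = e^(−0.08)·[0.9164·2.4000 + 0.0836·15.6000] = 3.2337
Node d (S = 54): V_d = e^(−0.08)·[0.9164·15.6000 + 0.0836·26.4000] = 15.2337
Node 0 (S = 60): V_0 = e^(−0.08)·[0.9164·3.2337 + 0.0836·15.2337] = 3.9108

£3.91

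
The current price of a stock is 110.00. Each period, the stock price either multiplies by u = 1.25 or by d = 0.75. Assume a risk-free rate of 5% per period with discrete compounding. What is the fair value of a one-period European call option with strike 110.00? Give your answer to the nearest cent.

15.71

Risk-neutral probability p = (1 + 0.05 − 0.75)/(1.25 − 0.75) = 0.3000/0.5000 = 0.6000
Terminal stock prices: S_u = 137.5, S_d = 82.5
Terminal payoffs (S − K): max(27.5, 0) = 27.5, max(-27.5, 0) = 0
Node 0 (S = 110): V_0 = 1/1.05·[0.6000·27.5000 + 0.4000·0.0000] = 15.7143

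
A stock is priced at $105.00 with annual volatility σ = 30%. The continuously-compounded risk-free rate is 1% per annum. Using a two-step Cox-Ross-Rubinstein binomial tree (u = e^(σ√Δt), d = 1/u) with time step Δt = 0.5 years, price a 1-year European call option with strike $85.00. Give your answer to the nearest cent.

$25.57

CRR parameters: u = e^(σ√Δt) = e^(0.3·√0.5) = 1.2363, d = 1/u = 0.8089
Per-period rate: rΔt = 0.01·0.5 = 0.005, so R = e^0.005 = 1.0050
Risk-neutral probability p = (e^0.005 − 0.8089)/(1.2363 − 0.8089) = 0.1962/0.4275 = 0.4589
Terminal stock prices: S_uu = 160.5, S_ud = 105, S_dd = 68.7
Terminal payoffs (S − K): max(75.49, 0) = 75.49, max(20, 0) = 20, max(-16.3, 0) = 0
Node u (S = 129.8): V_u = e^(−0.005)·[0.4589·75.4888 + 0.5411·20.0000] = 45.2366
Node d (S = 84.93): V_d = e^(−0.005)·[0.4589·20.0000 + 0.5411·0.0000] = 9.1321
Node 0 (S = 105): V_0 = e^(−0.005)·[0.4589·45.2366 + 0.5411·9.1321] = 25.5719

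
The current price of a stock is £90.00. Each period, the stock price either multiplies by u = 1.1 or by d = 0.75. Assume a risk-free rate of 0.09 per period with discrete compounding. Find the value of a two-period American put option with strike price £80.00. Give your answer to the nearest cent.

Risk-neutral probability p = (1 + 0.09 − 0.75)/(1.1 − 0.75) = 0.3400/0.3500 = 0.9714
Terminal stock prices: S_uu = 108.9, S_ud = 74.25, S_dd = 50.62
Terminal payoffs (K − S): max(-28.9, 0) = 0, max(5.75, 0) = 5.75, max(29.38, 0) = 29.38
Node u (S = 99): continuation = 1/1.09·[0.9714·0.0000 + 0.0286·5.7500] = 0.1507; exercise value = 0.0000 ≤ continuation, so V_u = 0.1507
Node d (S = 67.5): continuation = 1/1.09·[0.9714·5.7500 + 0.0286·29.3750] = 5.8945; exercise value = 12.5000 > continuation, so V_d = 12.5000 (exercise)
Node 0 (S = 90): continuation = 1/1.09·[0.9714·0.1507 + 0.0286·12.5000] = 0.4620; exercise value = 0.0000 ≤ continuation, so V_0 = 0.4620

£0.46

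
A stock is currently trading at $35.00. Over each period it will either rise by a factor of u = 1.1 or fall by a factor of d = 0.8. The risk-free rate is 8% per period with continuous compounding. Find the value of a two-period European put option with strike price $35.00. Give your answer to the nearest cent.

Risk-neutral probability p = (e^0.08 − 0.8)/(1.1 − 0.8) = 0.2833/0.3000 = 0.9443
Terminal stock prices: S_uu = 42.35, S_ud = 30.8, S_dd = 22.4
Terminal payoffs (K − S): max(-7.35, 0) = 0, max(4.2, 0) = 4.2, max(12.6, 0) = 12.6
Node u (S = 38.5): V_u = e^(−0.08)·[0.9443·0.0000 + 0.0557·4.2000] = 0.2160
Node d (S = 28): V_d = e^(−0.08)·[0.9443·4.2000 + 0.0557·12.6000] = 4.3091
Node 0 (S = 35): V_0 = e^(−0.08)·[0.9443·0.2160 + 0.0557·4.3091] = 0.4099

$0.41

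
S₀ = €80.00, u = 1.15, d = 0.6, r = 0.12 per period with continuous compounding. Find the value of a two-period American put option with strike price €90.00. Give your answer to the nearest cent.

€10.00

Risk-neutral probability p = (e^0.12 − 0.6)/(1.15 − 0.6) = 0.5275/0.5500 = 0.9591
Terminal stock prices: S_uu = 105.8, S_ud = 55.2, S_dd = 28.8
Terminal payoffs (K − S): max(-15.8, 0) = 0, max(34.8, 0) = 34.8, max(61.2, 0) = 61.2
Node u (S = 92): continuation = e^(−0.12)·[0.9591·0.0000 + 0.0409·34.8000] = 1.2628; exercise value = 0.0000 ≤ continuation, so V_u = 1.2628
Node d (S = 48): continuation = e^(−0.12)·[0.9591·34.8000 + 0.0409·61.2000] = 31.8228; exercise value = 42.0000 > continuation, so V_d = 42.0000 (exercise)
Node 0 (S = 80): continuation = e^(−0.12)·[0.9591·1.2628 + 0.0409·42.0000] = 2.5983; exercise value = 10.0000 > continuation, so V_0 = 10.0000 (exercise)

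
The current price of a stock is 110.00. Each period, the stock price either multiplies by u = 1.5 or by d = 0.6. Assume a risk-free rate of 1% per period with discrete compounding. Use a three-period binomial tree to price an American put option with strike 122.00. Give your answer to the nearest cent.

40.35

Risk-neutral probability p = (1 + 0.01 − 0.6)/(1.5 − 0.6) = 0.4100/0.9000 = 0.4556
Terminal stock prices: S_uuu = 371.2, S_uud = 148.5, S_udd = 59.4, S_ddd = 23.76
Terminal payoffs (K − S): max(-249.2, 0) = 0, max(-26.5, 0) = 0, max(62.6, 0) = 62.6, max(98.24, 0) = 98.24
Node uu (S = 247.5): continuation = 1/1.01·[0.4556·0.0000 + 0.5444·0.0000] = 0.0000; exercise value = 0.0000 ≤ continuation, so V_uu = 0.0000
Node ud (S = 99): continuation = 1/1.01·[0.4556·0.0000 + 0.5444·62.6000] = 33.7448; exercise value = 23.0000 ≤ continuation, so V_ud = 33.7448
Node dd (S = 39.6): continuation = 1/1.01·[0.4556·62.6000 + 0.5444·98.2400] = 81.1921; exercise value = 82.4000 > continuation, so V_dd = 82.4000 (exercise)
Node u (S = 165): continuation = 1/1.01·[0.4556·0.0000 + 0.5444·33.7448] = 18.1903; exercise value = 0.0000 ≤ continuation, so V_u = 18.1903
Node d (S = 66): continuation = 1/1.01·[0.4556·33.7448 + 0.5444·82.4000] = 59.6385; exercise value = 56.0000 ≤ continuation, so V_d = 59.6385
Node 0 (S = 110): continuation = 1/1.01·[0.4556·18.1903 + 0.5444·59.6385] = 40.3530; exercise value = 12.0000 ≤ continuation, so V_0 = 40.3530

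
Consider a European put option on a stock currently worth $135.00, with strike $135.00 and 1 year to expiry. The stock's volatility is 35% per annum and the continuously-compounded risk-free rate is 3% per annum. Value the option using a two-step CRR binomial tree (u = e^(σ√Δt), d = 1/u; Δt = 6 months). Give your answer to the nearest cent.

$14.44

CRR parameters: u = e^(σ√Δt) = e^(0.35·√0.5) = 1.2808, d = 1/u = 0.7808
Per-period rate: rΔt = 0.03·0.5 = 0.015, so R = e^0.015 = 1.0151
Risk-neutral probability p = (e^0.015 − 0.7808)/(1.2808 − 0.7808) = 0.2344/0.5000 = 0.4687
Terminal stock prices: S_uu = 221.5, S_ud = 135, S_dd = 82.29
Terminal payoffs (K − S): max(-86.46, 0) = 0, max(0, 0) = 0, max(52.71, 0) = 52.71
Node u (S = 172.9): V_u = e^(−0.015)·[0.4687·0.0000 + 0.5313·0.0000] = 0.0000
Node d (S = 105.4): V_d = e^(−0.015)·[0.4687·0.0000 + 0.5313·52.7058] = 27.5875
Node 0 (S = 135): V_0 = e^(−0.015)·[0.4687·0.0000 + 0.5313·27.5875] = 14.4400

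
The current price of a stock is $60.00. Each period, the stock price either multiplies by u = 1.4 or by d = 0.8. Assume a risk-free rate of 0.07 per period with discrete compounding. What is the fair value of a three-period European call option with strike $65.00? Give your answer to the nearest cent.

Risk-neutral probability p = (1 + 0.07 − 0.8)/(1.4 − 0.8) = 0.2700/0.6000 = 0.4500
Terminal stock prices: S_uuu = 164.6, S_uud = 94.08, S_udd = 53.76, S_ddd = 30.72
Terminal payoffs (S − K): max(99.64, 0) = 99.64, max(29.08, 0) = 29.08, max(-11.24, 0) = 0, max(-34.28, 0) = 0
Node uu (S = 117.6): V_uu = 1/1.07·[0.4500·99.6400 + 0.5500·29.0800] = 56.8523
Node ud (S = 67.2): V_ud = 1/1.07·[0.4500·29.0800 + 0.5500·0.0000] = 12.2299
Node dd (S = 38.4): V_dd = 1/1.07·[0.4500·0.0000 + 0.5500·0.0000] = 0.0000
Node u (S = 84): V_u = 1/1.07·[0.4500·56.8523 + 0.5500·12.2299] = 30.1963
Node d (S = 48): V_d = 1/1.07·[0.4500·12.2299 + 0.5500·0.0000] = 5.1434
Node 0 (S = 60): V_0 = 1/1.07·[0.4500·30.1963 + 0.5500·5.1434] = 15.3432

$15.34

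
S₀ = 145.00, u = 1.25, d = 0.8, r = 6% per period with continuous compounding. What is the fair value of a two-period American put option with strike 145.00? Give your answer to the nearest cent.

Risk-neutral probability p = (e^0.06 − 0.8)/(1.25 − 0.8) = 0.2618/0.4500 = 0.5819
Terminal stock prices: S_uu = 226.6, S_ud = 145, S_dd = 92.8
Terminal payoffs (K − S): max(-81.56, 0) = 0, max(0, 0) = 0, max(52.2, 0) = 52.2
Node u (S = 181.2): continuation = e^(−0.06)·[0.5819·0.0000 + 0.4181·0.0000] = 0.0000; exercise value = 0.0000 ≤ continuation, so V_u = 0.0000
Node d (S = 116): continuation = e^(−0.06)·[0.5819·0.0000 + 0.4181·52.2000] = 20.5559; exercise value = 29.0000 > continuation, so V_d = 29.0000 (exercise)
Node 0 (S = 145): continuation = e^(−0.06)·[0.5819·0.0000 + 0.4181·29.0000] = 11.4199; exercise value = 0.0000 ≤ continuation, so V_0 = 11.4199

11.42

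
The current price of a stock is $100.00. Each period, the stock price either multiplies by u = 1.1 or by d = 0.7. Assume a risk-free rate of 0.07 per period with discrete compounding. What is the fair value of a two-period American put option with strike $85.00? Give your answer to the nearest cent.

$1.54

Risk-neutral probability p = (1 + 0.07 − 0.7)/(1.1 − 0.7) = 0.3700/0.4000 = 0.9250
Terminal stock prices: S_uu = 121, S_ud = 77, S_dd = 49
Terminal payoffs (K − S): max(-36, 0) = 0, max(8, 0) = 8, max(36, 0) = 36
Node u (S = 110): continuation = 1/1.07·[0.9250·0.0000 + 0.0750·8.0000] = 0.5607; exercise value = 0.0000 ≤ continuation, so V_u = 0.5607
Node d (S = 70): continuation = 1/1.07·[0.9250·8.0000 + 0.0750·36.0000] = 9.4393; exercise value = 15.0000 > continuation, so V_d = 15.0000 (exercise)
Node 0 (S = 100): continuation = 1/1.07·[0.9250·0.5607 + 0.0750·15.0000] = 1.5362; exercise value = 0.0000 ≤ continuation, so V_0 = 1.5362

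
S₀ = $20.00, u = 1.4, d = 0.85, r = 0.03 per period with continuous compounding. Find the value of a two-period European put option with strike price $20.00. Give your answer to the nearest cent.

$2.36

Risk-neutral probability p = (e^0.03 − 0.85)/(1.4 − 0.85) = 0.1805/0.5500 = 0.3281
Terminal stock prices: S_uu = 39.2, S_ud = 23.8, S_dd = 14.45
Terminal payoffs (K − S): max(-19.2, 0) = 0, max(-3.8, 0) = 0, max(5.55, 0) = 5.55
Node u (S = 28): V_u = e^(−0.03)·[0.3281·0.0000 + 0.6719·0.0000] = 0.0000
Node d (S = 17): V_d = e^(−0.03)·[0.3281·0.0000 + 0.6719·5.5500] = 3.6188
Node 0 (S = 20): V_0 = e^(−0.03)·[0.3281·0.0000 + 0.6719·3.6188] = 2.3596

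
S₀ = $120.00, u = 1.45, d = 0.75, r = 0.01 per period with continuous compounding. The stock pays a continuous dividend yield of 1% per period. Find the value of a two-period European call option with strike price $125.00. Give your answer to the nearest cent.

Per-period risk-free factor R = e^0.01 = 1.0101; dividend-adjusted growth = e^(0.01−0.01) = 1.0000.
Risk-neutral probability p = (1.0000 − 0.75)/(1.45 − 0.75) = 0.2500/0.7000 = 0.3571
Terminal stock prices: S_uu = 252.3, S_ud = 130.5, S_dd = 67.5
Terminal payoffs (S − K): max(127.3, 0) = 127.3, max(5.5, 0) = 5.5, max(-57.5, 0) = 0
Node u (S = 174): V_u = e^(−0.01)·[0.3571·127.3000 + 0.6429·5.5000] = 48.5124
Node d (S = 90): V_d = e^(−0.01)·[0.3571·5.5000 + 0.6429·0.0000] = 1.9447
Node 0 (S = 120): V_0 = e^(−0.01)·[0.3571·48.5124 + 0.6429·1.9447] = 18.3912

$18.39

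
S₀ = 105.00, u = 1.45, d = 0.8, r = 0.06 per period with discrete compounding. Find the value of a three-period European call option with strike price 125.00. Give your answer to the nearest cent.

Risk-neutral probability p = (1 + 0.06 − 0.8)/(1.45 − 0.8) = 0.2600/0.6500 = 0.4000
Terminal stock prices: S_uuu = 320.1, S_uud = 176.6, S_udd = 97.44, S_ddd = 53.76
Terminal payoffs (S − K): max(195.1, 0) = 195.1, max(51.61, 0) = 51.61, max(-27.56, 0) = 0, max(-71.24, 0) = 0
Node uu (S = 220.8): V_uu = 1/1.06·[0.4000·195.1056 + 0.6000·51.6100] = 102.8380
Node ud (S = 121.8): V_ud = 1/1.06·[0.4000·51.6100 + 0.6000·0.0000] = 19.4755
Node dd (S = 67.2): V_dd = 1/1.06·[0.4000·0.0000 + 0.6000·0.0000] = 0.0000
Node u (S = 152.2): V_u = 1/1.06·[0.4000·102.8380 + 0.6000·19.4755] = 49.8306
Node d (S = 84): V_d = 1/1.06·[0.4000·19.4755 + 0.6000·0.0000] = 7.3492
Node 0 (S = 105): V_0 = 1/1.06·[0.4000·49.8306 + 0.6000·7.3492] = 22.9640

22.96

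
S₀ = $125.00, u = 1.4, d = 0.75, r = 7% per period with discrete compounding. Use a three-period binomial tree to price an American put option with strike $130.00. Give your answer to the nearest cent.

$20.47

Risk-neutral probability p = (1 + 0.07 − 0.75)/(1.4 − 0.75) = 0.3200/0.6500 = 0.4923
Terminal stock prices: S_uuu = 343, S_uud = 183.7, S_udd = 98.44, S_ddd = 52.73
Terminal payoffs (K − S): max(-213, 0) = 0, max(-53.75, 0) = 0, max(31.56, 0) = 31.56, max(77.27, 0) = 77.27
Node uu (S = 245): continuation = 1/1.07·[0.4923·0.0000 + 0.5077·0.0000] = 0.0000; exercise value = 0.0000 ≤ continuation, so V_uu = 0.0000
Node ud (S = 131.2): continuation = 1/1.07·[0.4923·0.0000 + 0.5077·31.5625] = 14.9757; exercise value = 0.0000 ≤ continuation, so V_ud = 14.9757
Node dd (S = 70.31): continuation = 1/1.07·[0.4923·31.5625 + 0.5077·77.2656] = 51.1828; exercise value = 59.6875 > continuation, so V_dd = 59.6875 (exercise)
Node u (S = 175): continuation = 1/1.07·[0.4923·0.0000 + 0.5077·14.9757] = 7.1057; exercise value = 0.0000 ≤ continuation, so V_u = 7.1057
Node d (S = 93.75): continuation = 1/1.07·[0.4923·14.9757 + 0.5077·59.6875] = 35.2108; exercise value = 36.2500 > continuation, so V_d = 36.2500 (exercise)
Node 0 (S = 125): continuation = 1/1.07·[0.4923·7.1057 + 0.5077·36.2500] = 20.4692; exercise value = 5.0000 ≤ continuation, so V_0 = 20.4692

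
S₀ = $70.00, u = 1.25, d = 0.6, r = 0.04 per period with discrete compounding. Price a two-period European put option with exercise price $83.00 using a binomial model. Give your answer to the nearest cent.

Risk-neutral probability p = (1 + 0.04 − 0.6)/(1.25 − 0.6) = 0.4400/0.6500 = 0.6769
Terminal stock prices: S_uu = 109.4, S_ud = 52.5, S_dd = 25.2
Terminal payoffs (K − S): max(-26.38, 0) = 0, max(30.5, 0) = 30.5, max(57.8, 0) = 57.8
Node u (S = 87.5): V_u = 1/1.04·[0.6769·0.0000 + 0.3231·30.5000] = 9.4749
Node d (S = 42): V_d = 1/1.04·[0.6769·30.5000 + 0.3231·57.8000] = 37.8077
Node 0 (S = 70): V_0 = 1/1.04·[0.6769·9.4749 + 0.3231·37.8077] = 17.9121

$17.91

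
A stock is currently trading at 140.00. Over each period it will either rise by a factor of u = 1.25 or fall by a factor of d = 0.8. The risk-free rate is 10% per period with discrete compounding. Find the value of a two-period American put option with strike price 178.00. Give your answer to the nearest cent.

38.00

Risk-neutral probability p = (1 + 0.1 − 0.8)/(1.25 − 0.8) = 0.3000/0.4500 = 0.6667
Terminal stock prices: S_uu = 218.8, S_ud = 140, S_dd = 89.6
Terminal payoffs (K − S): max(-40.75, 0) = 0, max(38, 0) = 38, max(88.4, 0) = 88.4
Node u (S = 175): continuation = 1/1.1·[0.6667·0.0000 + 0.3333·38.0000] = 11.5152; exercise value = 3.0000 ≤ continuation, so V_u = 11.5152
Node d (S = 112): continuation = 1/1.1·[0.6667·38.0000 + 0.3333·88.4000] = 49.8182; exercise value = 66.0000 > continuation, so V_d = 66.0000 (exercise)
Node 0 (S = 140): continuation = 1/1.1·[0.6667·11.5152 + 0.3333·66.0000] = 26.9789; exercise value = 38.0000 > continuation, so V_0 = 38.0000 (exercise)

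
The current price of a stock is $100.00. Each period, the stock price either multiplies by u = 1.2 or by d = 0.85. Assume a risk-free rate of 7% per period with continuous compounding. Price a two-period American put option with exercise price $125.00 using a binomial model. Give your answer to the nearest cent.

Risk-neutral probability p = (e^0.07 − 0.85)/(1.2 − 0.85) = 0.2225/0.3500 = 0.6357
Terminal stock prices: S_uu = 144, S_ud = 102, S_dd = 72.25
Terminal payoffs (K − S): max(-19, 0) = 0, max(23, 0) = 23, max(52.75, 0) = 52.75
Node u (S = 120): continuation = e^(−0.07)·[0.6357·0.0000 + 0.3643·23.0000] = 7.8116; exercise value = 5.0000 ≤ continuation, so V_u = 7.8116
Node d (S = 85): continuation = e^(−0.07)·[0.6357·23.0000 + 0.3643·52.7500] = 31.5492; exercise value = 40.0000 > continuation, so V_d = 40.0000 (exercise)
Node 0 (S = 100): continuation = e^(−0.07)·[0.6357·7.8116 + 0.3643·40.0000] = 18.2158; exercise value = 25.0000 > continuation, so V_0 = 25.0000 (exercise)

$25.00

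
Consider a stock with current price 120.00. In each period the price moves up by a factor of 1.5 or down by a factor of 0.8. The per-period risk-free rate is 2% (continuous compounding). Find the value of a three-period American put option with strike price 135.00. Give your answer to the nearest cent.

31.78

Risk-neutral probability p = (e^0.02 − 0.8)/(1.5 − 0.8) = 0.2202/0.7000 = 0.3146
Terminal stock prices: S_uuu = 405, S_uud = 216, S_udd = 115.2, S_ddd = 61.44
Terminal payoffs (K − S): max(-270, 0) = 0, max(-81, 0) = 0, max(19.8, 0) = 19.8, max(73.56, 0) = 73.56
Node uu (S = 270): continuation = e^(−0.02)·[0.3146·0.0000 + 0.6854·0.0000] = 0.0000; exercise value = 0.0000 ≤ continuation, so V_uu = 0.0000
Node ud (S = 144): continuation = e^(−0.02)·[0.3146·0.0000 + 0.6854·19.8000] = 13.3027; exercise value = 0.0000 ≤ continuation, so V_ud = 13.3027
Node dd (S = 76.8): continuation = e^(−0.02)·[0.3146·19.8000 + 0.6854·73.5600] = 55.5268; exercise value = 58.2000 > continuation, so V_dd = 58.2000 (exercise)
Node u (S = 180): continuation = e^(−0.02)·[0.3146·0.0000 + 0.6854·13.3027] = 8.9375; exercise value = 0.0000 ≤ continuation, so V_u = 8.9375
Node d (S = 96): continuation = e^(−0.02)·[0.3146·13.3027 + 0.6854·58.2000] = 43.2037; exercise value = 39.0000 ≤ continuation, so V_d = 43.2037
Node 0 (S = 120): continuation = e^(−0.02)·[0.3146·8.9375 + 0.6854·43.2037] = 31.7824; exercise value = 15.0000 ≤ continuation, so V_0 = 31.7824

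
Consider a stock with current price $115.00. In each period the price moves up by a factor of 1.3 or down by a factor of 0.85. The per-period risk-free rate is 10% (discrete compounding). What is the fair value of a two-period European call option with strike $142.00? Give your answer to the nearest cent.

Risk-neutral probability p = (1 + 0.1 − 0.85)/(1.3 − 0.85) = 0.2500/0.4500 = 0.5556
Terminal stock prices: S_uu = 194.4, S_ud = 127.1, S_dd = 83.09
Terminal payoffs (S − K): max(52.35, 0) = 52.35, max(-14.92, 0) = 0, max(-58.91, 0) = 0
Node u (S = 149.5): V_u = 1/1.1·[0.5556·52.3500 + 0.4444·0.0000] = 26.4394
Node d (S = 97.75): V_d = 1/1.1·[0.5556·0.0000 + 0.4444·0.0000] = 0.0000
Node 0 (S = 115): V_0 = 1/1.1·[0.5556·26.4394 + 0.4444·0.0000] = 13.3532

$13.35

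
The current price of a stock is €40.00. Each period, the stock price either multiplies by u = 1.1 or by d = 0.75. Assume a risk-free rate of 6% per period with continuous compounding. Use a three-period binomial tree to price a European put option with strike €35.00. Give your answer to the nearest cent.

Risk-neutral probability p = (e^0.06 − 0.75)/(1.1 − 0.75) = 0.3118/0.3500 = 0.8910
Terminal stock prices: S_uuu = 53.24, S_uud = 36.3, S_udd = 24.75, S_ddd = 16.88
Terminal payoffs (K − S): max(-18.24, 0) = 0, max(-1.3, 0) = 0, max(10.25, 0) = 10.25, max(18.12, 0) = 18.12
Node uu (S = 48.4): V_uu = e^(−0.06)·[0.8910·0.0000 + 0.1090·0.0000] = 0.0000
Node ud (S = 33): V_ud = e^(−0.06)·[0.8910·0.0000 + 0.1090·10.2500] = 1.0526
Node dd (S = 22.5): V_dd = e^(−0.06)·[0.8910·10.2500 + 0.1090·18.1250] = 10.4618
Node u (S = 44): V_u = e^(−0.06)·[0.8910·0.0000 + 0.1090·1.0526] = 0.1081
Node d (S = 30): V_d = e^(−0.06)·[0.8910·1.0526 + 0.1090·10.4618] = 1.9575
Node 0 (S = 40): V_0 = e^(−0.06)·[0.8910·0.1081 + 0.1090·1.9575] = 0.2917

€0.29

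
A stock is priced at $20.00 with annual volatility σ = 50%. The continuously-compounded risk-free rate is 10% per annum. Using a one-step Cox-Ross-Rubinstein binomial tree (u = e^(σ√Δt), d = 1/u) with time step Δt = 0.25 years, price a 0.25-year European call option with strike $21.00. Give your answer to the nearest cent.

CRR parameters: u = e^(σ√Δt) = e^(0.5·√0.25) = 1.2840, d = 1/u = 0.7788
Per-period rate: rΔt = 0.1·0.25 = 0.025, so R = e^0.025 = 1.0253
Risk-neutral probability p = (e^0.025 − 0.7788)/(1.2840 − 0.7788) = 0.2465/0.5052 = 0.4879
Terminal stock prices: S_u = 25.68, S_d = 15.58
Terminal payoffs (S − K): max(4.681, 0) = 4.681, max(-5.424, 0) = 0
Node 0 (S = 20): V_0 = e^(−0.025)·[0.4879·4.6805 + 0.5121·0.0000] = 2.2274

$2.23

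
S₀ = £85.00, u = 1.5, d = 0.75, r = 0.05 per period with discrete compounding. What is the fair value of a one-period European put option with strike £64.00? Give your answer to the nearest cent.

Risk-neutral probability p = (1 + 0.05 − 0.75)/(1.5 − 0.75) = 0.3000/0.7500 = 0.4000
Terminal stock prices: S_u = 127.5, S_d = 63.75
Terminal payoffs (K − S): max(-63.5, 0) = 0, max(0.25, 0) = 0.25
Node 0 (S = 85): V_0 = 1/1.05·[0.4000·0.0000 + 0.6000·0.2500] = 0.1429

£0.14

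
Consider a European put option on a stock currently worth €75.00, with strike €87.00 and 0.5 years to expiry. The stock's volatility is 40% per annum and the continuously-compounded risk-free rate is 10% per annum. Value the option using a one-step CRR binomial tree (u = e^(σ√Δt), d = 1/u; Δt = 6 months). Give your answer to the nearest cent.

€13.94

CRR parameters: u = e^(σ√Δt) = e^(0.4·√0.5) = 1.3269, d = 1/u = 0.7536
Per-period rate: rΔt = 0.1·0.5 = 0.05, so R = e^0.05 = 1.0513
Risk-neutral probability p = (e^0.05 − 0.7536)/(1.3269 − 0.7536) = 0.2976/0.5733 = 0.5192
Terminal stock prices: S_u = 99.52, S_d = 56.52
Terminal payoffs (K − S): max(-12.52, 0) = 0, max(30.48, 0) = 30.48
Node 0 (S = 75): V_0 = e^(−0.05)·[0.5192·0.0000 + 0.4808·30.4771] = 13.9389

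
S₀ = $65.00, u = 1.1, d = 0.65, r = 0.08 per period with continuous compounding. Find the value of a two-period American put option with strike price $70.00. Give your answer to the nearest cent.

$5.00

Risk-neutral probability p = (e^0.08 − 0.65)/(1.1 − 0.65) = 0.4333/0.4500 = 0.9629
Terminal stock prices: S_uu = 78.65, S_ud = 46.48, S_dd = 27.46
Terminal payoffs (K − S): max(-8.65, 0) = 0, max(23.52, 0) = 23.52, max(42.54, 0) = 42.54
Node u (S = 71.5): continuation = e^(−0.08)·[0.9629·0.0000 + 0.0371·23.5250] = 0.8065; exercise value = 0.0000 ≤ continuation, so V_u = 0.8065
Node d (S = 42.25): continuation = e^(−0.08)·[0.9629·23.5250 + 0.0371·42.5375] = 22.3681; exercise value = 27.7500 > continuation, so V_d = 27.7500 (exercise)
Node 0 (S = 65): continuation = e^(−0.08)·[0.9629·0.8065 + 0.0371·27.7500] = 1.6683; exercise value = 5.0000 > continuation, so V_0 = 5.0000 (exercise)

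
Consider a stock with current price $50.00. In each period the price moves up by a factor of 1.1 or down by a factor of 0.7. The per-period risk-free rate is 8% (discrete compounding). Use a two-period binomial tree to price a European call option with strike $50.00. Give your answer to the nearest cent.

$8.12

Risk-neutral probability p = (1 + 0.08 − 0.7)/(1.1 − 0.7) = 0.3800/0.4000 = 0.9500
Terminal stock prices: S_uu = 60.5, S_ud = 38.5, S_dd = 24.5
Terminal payoffs (S − K): max(10.5, 0) = 10.5, max(-11.5, 0) = 0, max(-25.5, 0) = 0
Node u (S = 55): V_u = 1/1.08·[0.9500·10.5000 + 0.0500·0.0000] = 9.2361
Node d (S = 35): V_d = 1/1.08·[0.9500·0.0000 + 0.0500·0.0000] = 0.0000
Node 0 (S = 50): V_0 = 1/1.08·[0.9500·9.2361 + 0.0500·0.0000] = 8.1244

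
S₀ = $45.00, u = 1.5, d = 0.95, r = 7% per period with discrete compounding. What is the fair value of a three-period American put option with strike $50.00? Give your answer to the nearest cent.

$5.30

Risk-neutral probability p = (1 + 0.07 − 0.95)/(1.5 − 0.95) = 0.1200/0.5500 = 0.2182
Terminal stock prices: S_uuu = 151.9, S_uud = 96.19, S_udd = 60.92, S_ddd = 38.58
Terminal payoffs (K − S): max(-101.9, 0) = 0, max(-46.19, 0) = 0, max(-10.92, 0) = 0, max(11.42, 0) = 11.42
Node uu (S = 101.2): continuation = 1/1.07·[0.2182·0.0000 + 0.7818·0.0000] = 0.0000; exercise value = 0.0000 ≤ continuation, so V_uu = 0.0000
Node ud (S = 64.12): continuation = 1/1.07·[0.2182·0.0000 + 0.7818·0.0000] = 0.0000; exercise value = 0.0000 ≤ continuation, so V_ud = 0.0000
Node dd (S = 40.61): continuation = 1/1.07·[0.2182·0.0000 + 0.7818·11.4181] = 8.3429; exercise value = 9.3875 > continuation, so V_dd = 9.3875 (exercise)
Node u (S = 67.5): continuation = 1/1.07·[0.2182·0.0000 + 0.7818·0.0000] = 0.0000; exercise value = 0.0000 ≤ continuation, so V_u = 0.0000
Node d (S = 42.75): continuation = 1/1.07·[0.2182·0.0000 + 0.7818·9.3875] = 6.8592; exercise value = 7.2500 > continuation, so V_d = 7.2500 (exercise)
Node 0 (S = 45): continuation = 1/1.07·[0.2182·0.0000 + 0.7818·7.2500] = 5.2974; exercise value = 5.0000 ≤ continuation, so V_0 = 5.2974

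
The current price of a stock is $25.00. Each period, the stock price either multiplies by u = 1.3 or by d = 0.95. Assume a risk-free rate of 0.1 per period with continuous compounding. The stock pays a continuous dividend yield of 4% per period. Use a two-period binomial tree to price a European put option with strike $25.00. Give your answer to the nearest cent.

Per-period risk-free factor R = e^0.1 = 1.1052; dividend-adjusted growth = e^(0.1−0.04) = 1.0618.
Risk-neutral probability p = (1.0618 − 0.95)/(1.3 − 0.95) = 0.1118/0.3500 = 0.3195
Terminal stock prices: S_uu = 42.25, S_ud = 30.88, S_dd = 22.56
Terminal payoffs (K − S): max(-17.25, 0) = 0, max(-5.875, 0) = 0, max(2.438, 0) = 2.438
Node u (S = 32.5): V_u = e^(−0.1)·[0.3195·0.0000 + 0.6805·0.0000] = 0.0000
Node d (S = 23.75): V_d = e^(−0.1)·[0.3195·0.0000 + 0.6805·2.4375] = 1.5008
Node 0 (S = 25): V_0 = e^(−0.1)·[0.3195·0.0000 + 0.6805·1.5008] = 0.9241

$0.92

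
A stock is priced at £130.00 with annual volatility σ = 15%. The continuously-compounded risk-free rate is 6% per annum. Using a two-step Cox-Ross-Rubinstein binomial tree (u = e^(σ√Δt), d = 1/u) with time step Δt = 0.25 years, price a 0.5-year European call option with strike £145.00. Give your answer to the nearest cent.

CRR parameters: u = e^(σ√Δt) = e^(0.15·√0.25) = 1.0779, d = 1/u = 0.9277
Per-period rate: rΔt = 0.06·0.25 = 0.015, so R = e^0.015 = 1.0151
Risk-neutral probability p = (e^0.015 − 0.9277)/(1.0779 − 0.9277) = 0.0874/0.1501 = 0.5819
Terminal stock prices: S_uu = 151, S_ud = 130, S_dd = 111.9
Terminal payoffs (S − K): max(6.038, 0) = 6.038, max(-15, 0) = 0, max(-33.11, 0) = 0
Node u (S = 140.1): V_u = e^(−0.015)·[0.5819·6.0385 + 0.4181·0.0000] = 3.4616
Node d (S = 120.6): V_d = e^(−0.015)·[0.5819·0.0000 + 0.4181·0.0000] = 0.0000
Node 0 (S = 130): V_0 = e^(−0.015)·[0.5819·3.4616 + 0.4181·0.0000] = 1.9844

£1.98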